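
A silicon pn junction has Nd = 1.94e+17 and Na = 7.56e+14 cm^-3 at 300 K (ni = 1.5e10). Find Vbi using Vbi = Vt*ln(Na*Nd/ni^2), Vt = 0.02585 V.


Step 1: Compute Na*Nd/ni^2 = 7.56e+14 * 1.94e+17 / (1.5e10)^2 = 6.5184e+11
Step 2: ln(6.5184e+11) = 27.2031
Step 3: Vbi = 0.02585 * 27.2031 = 0.703 V

0.703


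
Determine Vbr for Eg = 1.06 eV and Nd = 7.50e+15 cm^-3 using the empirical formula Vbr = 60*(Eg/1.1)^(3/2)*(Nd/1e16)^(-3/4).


Step 1: Eg/1.1 = 1.06/1.1 = 0.963636
Step 2: (Eg/1.1)^1.5 = 0.963636^1.5 = 0.945953
Step 3: (Nd/1e16)^(-0.75) = (0.75)^(-0.75) = 1.240806
Step 4: Vbr = 60 * 0.945953 * 1.240806 = 70.4 V

70.4


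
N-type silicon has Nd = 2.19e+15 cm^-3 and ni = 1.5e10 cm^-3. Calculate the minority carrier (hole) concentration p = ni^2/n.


Step 1: Since Nd >> ni, n ≈ Nd = 2.19e+15 cm^-3
Step 2: p = ni^2 / n = (1.5e10)^2 / 2.19e+15
Step 3: p = 2.25e20 / 2.19e+15 = 1.03e+05 cm^-3

1.03e+05


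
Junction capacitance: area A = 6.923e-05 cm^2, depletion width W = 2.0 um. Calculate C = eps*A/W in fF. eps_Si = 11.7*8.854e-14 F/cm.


Step 1: eps_Si = 11.7 * 8.854e-14 = 1.035918e-12 F/cm
Step 2: W in cm = 2.0 * 1e-4 = 2.00e-04 cm
Step 3: C = 1.035918e-12 * 6.923e-05 / 2.00e-04 = 3.585830e-13 F
Step 4: C = 358.58 fF

358.58


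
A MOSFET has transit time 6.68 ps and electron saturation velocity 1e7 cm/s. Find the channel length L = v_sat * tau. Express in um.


Step 1: tau in seconds = 6.68 ps * 1e-12 = 6.6800e-12 s
Step 2: L = v_sat * tau = 1e7 * 6.6800e-12 = 6.6800e-05 cm
Step 3: L in um = 6.6800e-05 * 1e4 = 0.668 um

0.668


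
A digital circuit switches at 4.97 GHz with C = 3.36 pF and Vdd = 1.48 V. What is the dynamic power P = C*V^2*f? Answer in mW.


Step 1: V^2 = 1.48^2 = 2.1904 V^2
Step 2: P = C*V^2*f = 3.36e-12 F * 2.1904 * 4.97e9 Hz
Step 3: P = 3.657792768e-02 W
Step 4: P = 36.578 mW

36.578


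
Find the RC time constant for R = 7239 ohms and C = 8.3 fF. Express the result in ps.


Step 1: tau = R * C
Step 2: tau = 7239 * 8.3 fF = 7239 * 8.3e-15 F
Step 3: tau = 6.00837e-11 s = 60.0837 ps

60.0837


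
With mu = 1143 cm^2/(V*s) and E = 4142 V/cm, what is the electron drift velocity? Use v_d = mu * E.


Step 1: v_d = mu * E
Step 2: v_d = 1143 * 4142 = 4734306
Step 3: v_d = 4.73e+06 cm/s

4.73e+06


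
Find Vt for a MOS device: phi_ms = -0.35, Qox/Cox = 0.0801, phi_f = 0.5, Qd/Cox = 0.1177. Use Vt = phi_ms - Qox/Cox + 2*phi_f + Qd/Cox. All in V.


Step 1: Vt = phi_ms - Qox/Cox + 2*phi_f + Qd/Cox
Step 2: Vt = -0.35 - 0.0801 + 2*0.5 + 0.1177
Step 3: Vt = -0.35 - 0.0801 + 1.0 + 0.1177
Step 4: Vt = 0.6876 V

0.6876


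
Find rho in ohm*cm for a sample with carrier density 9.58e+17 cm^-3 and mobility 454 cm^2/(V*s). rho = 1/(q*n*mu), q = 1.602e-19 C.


Step 1: sigma = q * n * mu = 1.602e-19 * 9.58e+17 * 454 = 6.96761e+01 S/cm
Step 2: rho = 1 / sigma = 1 / 6.96761e+01 = 0.01435 ohm*cm

0.01435


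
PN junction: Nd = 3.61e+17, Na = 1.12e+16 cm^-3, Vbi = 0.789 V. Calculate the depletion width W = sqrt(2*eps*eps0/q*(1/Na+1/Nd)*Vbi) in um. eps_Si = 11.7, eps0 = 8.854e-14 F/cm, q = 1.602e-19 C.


Step 1: 1/Na + 1/Nd = 1/1.12e+16 + 1/3.61e+17 = 9.20558e-17
Step 2: 2*eps*eps0/q = 2*11.7*8.854e-14/1.602e-19 = 1.293281e+07
Step 3: W^2 = 1.293281e+07 * 9.20558e-17 * 0.789 = 9.39336e-10
Step 4: W = sqrt(9.39336e-10) = 3.065e-05 cm = 0.3065 um

0.3065


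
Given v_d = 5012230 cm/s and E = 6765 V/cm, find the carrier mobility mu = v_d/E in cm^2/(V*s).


Step 1: mu = v_d / E
Step 2: mu = 5012230 / 6765
Step 3: mu = 740.91 cm^2/(V*s)

740.91


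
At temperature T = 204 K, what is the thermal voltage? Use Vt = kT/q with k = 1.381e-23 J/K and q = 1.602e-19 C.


Step 1: kT = 1.381e-23 * 204 = 2.81724e-21 J
Step 2: Vt = kT/q = 2.81724e-21 / 1.602e-19
Step 3: Vt = 0.01759 V

0.01759


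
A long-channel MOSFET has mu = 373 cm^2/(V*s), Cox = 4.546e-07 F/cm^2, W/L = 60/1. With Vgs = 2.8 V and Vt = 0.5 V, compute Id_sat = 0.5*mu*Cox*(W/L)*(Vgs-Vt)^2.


Step 1: Overdrive voltage Vov = Vgs - Vt = 2.8 - 0.5 = 2.3 V
Step 2: W/L = 60/1 = 60
Step 3: Id = 0.5 * 373 * 4.546e-07 * 60 * 2.3^2
Step 4: Id = 2.69e-02 A

2.69e-02


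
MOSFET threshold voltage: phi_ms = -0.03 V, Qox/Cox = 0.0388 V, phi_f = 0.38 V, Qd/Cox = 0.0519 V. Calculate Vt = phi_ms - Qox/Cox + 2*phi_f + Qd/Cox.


Step 1: Vt = phi_ms - Qox/Cox + 2*phi_f + Qd/Cox
Step 2: Vt = -0.03 - 0.0388 + 2*0.38 + 0.0519
Step 3: Vt = -0.03 - 0.0388 + 0.76 + 0.0519
Step 4: Vt = 0.7431 V

0.7431


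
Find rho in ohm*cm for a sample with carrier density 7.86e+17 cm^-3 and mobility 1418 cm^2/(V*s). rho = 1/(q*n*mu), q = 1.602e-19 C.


Step 1: sigma = q * n * mu = 1.602e-19 * 7.86e+17 * 1418 = 1.78551e+02 S/cm
Step 2: rho = 1 / sigma = 1 / 1.78551e+02 = 0.005601 ohm*cm

0.005601


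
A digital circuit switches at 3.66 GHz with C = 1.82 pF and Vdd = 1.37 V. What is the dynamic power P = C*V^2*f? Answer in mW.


Step 1: V^2 = 1.37^2 = 1.8769 V^2
Step 2: P = C*V^2*f = 1.82e-12 F * 1.8769 * 3.66e9 Hz
Step 3: P = 1.250240628e-02 W
Step 4: P = 12.502 mW

12.502


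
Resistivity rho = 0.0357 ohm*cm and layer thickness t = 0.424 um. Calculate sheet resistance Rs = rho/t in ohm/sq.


Step 1: Convert thickness to cm: t = 0.424 um = 4.2400e-05 cm
Step 2: Rs = rho / t = 0.0357 / 4.2400e-05
Step 3: Rs = 842.0 ohm/sq

842.0


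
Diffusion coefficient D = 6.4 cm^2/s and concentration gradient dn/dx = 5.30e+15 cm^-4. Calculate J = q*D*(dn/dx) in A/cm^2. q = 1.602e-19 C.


Step 1: J = q * D * (dn/dx)
Step 2: J = 1.602e-19 * 6.4 * 5.30e+15
Step 3: J = 5.43e-03 A/cm^2

5.43e-03


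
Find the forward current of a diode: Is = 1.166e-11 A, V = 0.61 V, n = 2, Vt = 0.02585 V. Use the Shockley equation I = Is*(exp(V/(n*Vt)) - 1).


Step 1: V/(n*Vt) = 0.61/(2*0.02585) = 11.7988
Step 2: exp(11.7988) = 1.3309e+05
Step 3: I = 1.166e-11 * (1.3309e+05 - 1) = 1.55e-06 A

1.55e-06


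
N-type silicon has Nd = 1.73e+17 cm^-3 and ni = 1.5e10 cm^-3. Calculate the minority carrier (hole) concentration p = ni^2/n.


Step 1: Since Nd >> ni, n ≈ Nd = 1.73e+17 cm^-3
Step 2: p = ni^2 / n = (1.5e10)^2 / 1.73e+17
Step 3: p = 2.25e20 / 1.73e+17 = 1.30e+03 cm^-3

1.30e+03


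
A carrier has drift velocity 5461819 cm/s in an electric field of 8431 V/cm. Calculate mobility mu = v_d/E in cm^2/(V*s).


Step 1: mu = v_d / E
Step 2: mu = 5461819 / 8431
Step 3: mu = 647.83 cm^2/(V*s)

647.83


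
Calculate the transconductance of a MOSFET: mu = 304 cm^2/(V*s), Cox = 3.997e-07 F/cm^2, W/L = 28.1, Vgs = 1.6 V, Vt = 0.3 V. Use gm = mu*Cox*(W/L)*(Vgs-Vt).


Step 1: Vov = Vgs - Vt = 1.6 - 0.3 = 1.3 V
Step 2: gm = mu * Cox * (W/L) * Vov
Step 3: gm = 304 * 3.997e-07 * 28.1 * 1.3 = 4.44e-03 S

4.44e-03


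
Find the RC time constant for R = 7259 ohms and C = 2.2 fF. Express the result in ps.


Step 1: tau = R * C
Step 2: tau = 7259 * 2.2 fF = 7259 * 2.2e-15 F
Step 3: tau = 1.59698e-11 s = 15.9698 ps

15.9698


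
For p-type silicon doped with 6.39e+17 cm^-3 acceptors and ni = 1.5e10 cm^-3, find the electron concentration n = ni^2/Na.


Step 1: Majority hole concentration p ≈ Na = 6.39e+17 cm^-3
Step 2: n = ni^2 / Na = (1.5e10)^2 / 6.39e+17
Step 3: n = 3.52e+02 cm^-3

3.52e+02


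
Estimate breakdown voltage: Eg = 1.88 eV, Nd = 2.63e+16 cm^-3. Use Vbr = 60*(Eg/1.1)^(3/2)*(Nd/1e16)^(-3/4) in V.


Step 1: Eg/1.1 = 1.88/1.1 = 1.709091
Step 2: (Eg/1.1)^1.5 = 1.709091^1.5 = 2.234332
Step 3: (Nd/1e16)^(-0.75) = (2.63)^(-0.75) = 0.484209
Step 4: Vbr = 60 * 2.234332 * 0.484209 = 64.9 V

64.9


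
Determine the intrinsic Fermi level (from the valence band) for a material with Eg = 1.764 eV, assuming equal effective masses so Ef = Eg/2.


Step 1: For an intrinsic semiconductor, the Fermi level sits at midgap.
Step 2: Ef = Eg / 2 = 1.764 / 2 = 0.882 eV

0.882


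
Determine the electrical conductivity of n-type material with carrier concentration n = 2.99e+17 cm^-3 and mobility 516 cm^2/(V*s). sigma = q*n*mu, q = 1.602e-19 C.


Step 1: sigma = q * n * mu
Step 2: sigma = 1.602e-19 * 2.99e+17 * 516
Step 3: sigma = 2.472e+01 S/cm

2.472e+01


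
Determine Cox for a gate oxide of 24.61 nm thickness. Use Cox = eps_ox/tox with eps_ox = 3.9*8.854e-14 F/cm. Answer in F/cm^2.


Step 1: eps_ox = 3.9 * 8.854e-14 = 3.45306e-13 F/cm
Step 2: tox in cm = 24.61 nm * 1e-7 = 2.4610e-06 cm
Step 3: Cox = 3.45306e-13 / 2.4610e-06 = 1.40e-07 F/cm^2

1.40e-07


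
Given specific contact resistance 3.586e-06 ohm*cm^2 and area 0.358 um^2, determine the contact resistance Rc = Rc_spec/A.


Step 1: Convert area to cm^2: 0.358 um^2 = 3.5800e-09 cm^2
Step 2: Rc = Rc_spec / A = 3.586e-06 / 3.5800e-09
Step 3: Rc = 1.00e+03 ohms

1.00e+03


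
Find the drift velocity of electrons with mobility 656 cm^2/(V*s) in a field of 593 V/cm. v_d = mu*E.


Step 1: v_d = mu * E
Step 2: v_d = 656 * 593 = 389008
Step 3: v_d = 3.89e+05 cm/s

3.89e+05


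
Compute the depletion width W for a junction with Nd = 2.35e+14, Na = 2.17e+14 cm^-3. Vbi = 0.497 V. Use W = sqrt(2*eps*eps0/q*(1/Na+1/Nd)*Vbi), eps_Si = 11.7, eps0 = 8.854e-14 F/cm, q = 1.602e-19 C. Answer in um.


Step 1: 1/Na + 1/Nd = 1/2.17e+14 + 1/2.35e+14 = 8.86361e-15
Step 2: 2*eps*eps0/q = 2*11.7*8.854e-14/1.602e-19 = 1.293281e+07
Step 3: W^2 = 1.293281e+07 * 8.86361e-15 * 0.497 = 5.69718e-08
Step 4: W = sqrt(5.69718e-08) = 2.387e-04 cm = 2.387 um

2.387


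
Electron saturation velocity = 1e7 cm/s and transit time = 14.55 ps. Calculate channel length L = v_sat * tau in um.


Step 1: tau in seconds = 14.55 ps * 1e-12 = 1.4550e-11 s
Step 2: L = v_sat * tau = 1e7 * 1.4550e-11 = 1.4550e-04 cm
Step 3: L in um = 1.4550e-04 * 1e4 = 1.455 um

1.455


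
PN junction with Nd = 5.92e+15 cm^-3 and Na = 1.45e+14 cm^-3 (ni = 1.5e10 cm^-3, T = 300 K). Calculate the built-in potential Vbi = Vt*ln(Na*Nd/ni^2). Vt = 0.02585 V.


Step 1: Compute Na*Nd/ni^2 = 1.45e+14 * 5.92e+15 / (1.5e10)^2 = 3.8151e+09
Step 2: ln(3.8151e+09) = 22.0622
Step 3: Vbi = 0.02585 * 22.0622 = 0.57 V

0.57


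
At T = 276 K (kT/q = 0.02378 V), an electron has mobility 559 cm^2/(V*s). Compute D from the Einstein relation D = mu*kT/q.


Step 1: D = mu * (kT/q)
Step 2: D = 559 * 0.02378
Step 3: D = 13.29 cm^2/s

13.29


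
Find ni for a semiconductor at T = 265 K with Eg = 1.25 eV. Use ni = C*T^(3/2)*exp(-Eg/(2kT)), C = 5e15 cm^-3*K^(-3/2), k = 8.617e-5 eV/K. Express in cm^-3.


Step 1: Compute kT = 8.617e-5 * 265 = 0.02283505 eV
Step 2: Exponent = -Eg/(2kT) = -1.25/(2*0.02283505) = -27.37021
Step 3: T^(3/2) = 265^1.5 = 4313.89
Step 4: ni = 5e15 * 4313.89 * exp(-27.37021) = 2.80e+07 cm^-3

2.80e+07


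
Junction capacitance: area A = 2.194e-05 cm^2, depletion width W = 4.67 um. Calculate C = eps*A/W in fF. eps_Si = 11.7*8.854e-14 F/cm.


Step 1: eps_Si = 11.7 * 8.854e-14 = 1.035918e-12 F/cm
Step 2: W in cm = 4.67 * 1e-4 = 4.67e-04 cm
Step 3: C = 1.035918e-12 * 2.194e-05 / 4.67e-04 = 4.866818e-14 F
Step 4: C = 48.67 fF

48.67


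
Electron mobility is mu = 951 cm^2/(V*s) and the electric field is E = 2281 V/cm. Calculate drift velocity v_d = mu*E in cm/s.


Step 1: v_d = mu * E
Step 2: v_d = 951 * 2281 = 2169231
Step 3: v_d = 2.17e+06 cm/s

2.17e+06


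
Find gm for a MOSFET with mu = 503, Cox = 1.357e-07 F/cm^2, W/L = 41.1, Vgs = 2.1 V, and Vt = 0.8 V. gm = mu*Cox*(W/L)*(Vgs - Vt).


Step 1: Vov = Vgs - Vt = 2.1 - 0.8 = 1.3 V
Step 2: gm = mu * Cox * (W/L) * Vov
Step 3: gm = 503 * 1.357e-07 * 41.1 * 1.3 = 3.65e-03 S

3.65e-03


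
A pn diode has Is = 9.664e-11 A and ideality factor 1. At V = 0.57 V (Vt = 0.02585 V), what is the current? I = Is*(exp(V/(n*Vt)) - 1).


Step 1: V/(n*Vt) = 0.57/(1*0.02585) = 22.0503
Step 2: exp(22.0503) = 3.7698e+09
Step 3: I = 9.664e-11 * (3.7698e+09 - 1) = 3.64e-01 A

3.64e-01


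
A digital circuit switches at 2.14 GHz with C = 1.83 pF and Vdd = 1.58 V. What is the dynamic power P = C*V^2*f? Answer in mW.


Step 1: V^2 = 1.58^2 = 2.4964 V^2
Step 2: P = C*V^2*f = 1.83e-12 F * 2.4964 * 2.14e9 Hz
Step 3: P = 9.77640168e-03 W
Step 4: P = 9.776 mW

9.776


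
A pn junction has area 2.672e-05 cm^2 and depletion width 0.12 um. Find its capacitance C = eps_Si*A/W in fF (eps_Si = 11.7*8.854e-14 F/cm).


Step 1: eps_Si = 11.7 * 8.854e-14 = 1.035918e-12 F/cm
Step 2: W in cm = 0.12 * 1e-4 = 1.20e-05 cm
Step 3: C = 1.035918e-12 * 2.672e-05 / 1.20e-05 = 2.306644e-12 F
Step 4: C = 2306.64 fF

2306.64


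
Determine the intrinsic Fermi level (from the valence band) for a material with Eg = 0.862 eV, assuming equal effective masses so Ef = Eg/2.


Step 1: For an intrinsic semiconductor, the Fermi level sits at midgap.
Step 2: Ef = Eg / 2 = 0.862 / 2 = 0.431 eV

0.431


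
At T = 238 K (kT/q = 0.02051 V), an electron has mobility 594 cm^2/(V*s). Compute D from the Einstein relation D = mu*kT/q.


Step 1: D = mu * (kT/q)
Step 2: D = 594 * 0.02051
Step 3: D = 12.18 cm^2/s

12.18


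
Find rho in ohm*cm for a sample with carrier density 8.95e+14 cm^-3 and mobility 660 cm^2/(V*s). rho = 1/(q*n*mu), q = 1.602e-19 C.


Step 1: sigma = q * n * mu = 1.602e-19 * 8.95e+14 * 660 = 9.46301e-02 S/cm
Step 2: rho = 1 / sigma = 1 / 9.46301e-02 = 10.57 ohm*cm

10.57


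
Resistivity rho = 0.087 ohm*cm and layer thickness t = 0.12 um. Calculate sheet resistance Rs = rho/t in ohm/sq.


Step 1: Convert thickness to cm: t = 0.12 um = 1.2000e-05 cm
Step 2: Rs = rho / t = 0.087 / 1.2000e-05
Step 3: Rs = 7250.0 ohm/sq

7250.0


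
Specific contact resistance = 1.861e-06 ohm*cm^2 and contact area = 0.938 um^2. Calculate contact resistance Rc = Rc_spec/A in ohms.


Step 1: Convert area to cm^2: 0.938 um^2 = 9.3800e-09 cm^2
Step 2: Rc = Rc_spec / A = 1.861e-06 / 9.3800e-09
Step 3: Rc = 1.98e+02 ohms

1.98e+02


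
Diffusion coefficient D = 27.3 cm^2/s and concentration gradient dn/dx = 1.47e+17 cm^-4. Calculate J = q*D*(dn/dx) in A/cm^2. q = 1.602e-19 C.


Step 1: J = q * D * (dn/dx)
Step 2: J = 1.602e-19 * 27.3 * 1.47e+17
Step 3: J = 6.43e-01 A/cm^2

6.43e-01


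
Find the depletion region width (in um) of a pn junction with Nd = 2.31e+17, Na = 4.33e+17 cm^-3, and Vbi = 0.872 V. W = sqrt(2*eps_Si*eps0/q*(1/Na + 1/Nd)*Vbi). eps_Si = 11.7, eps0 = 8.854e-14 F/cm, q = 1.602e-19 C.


Step 1: 1/Na + 1/Nd = 1/4.33e+17 + 1/2.31e+17 = 6.63847e-18
Step 2: 2*eps*eps0/q = 2*11.7*8.854e-14/1.602e-19 = 1.293281e+07
Step 3: W^2 = 1.293281e+07 * 6.63847e-18 * 0.872 = 7.48648e-11
Step 4: W = sqrt(7.48648e-11) = 8.652e-06 cm = 0.08652 um

0.08652


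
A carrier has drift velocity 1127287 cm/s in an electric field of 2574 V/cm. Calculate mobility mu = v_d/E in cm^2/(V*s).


Step 1: mu = v_d / E
Step 2: mu = 1127287 / 2574
Step 3: mu = 437.95 cm^2/(V*s)

437.95


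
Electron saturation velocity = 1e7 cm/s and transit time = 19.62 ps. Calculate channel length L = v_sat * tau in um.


Step 1: tau in seconds = 19.62 ps * 1e-12 = 1.9620e-11 s
Step 2: L = v_sat * tau = 1e7 * 1.9620e-11 = 1.9620e-04 cm
Step 3: L in um = 1.9620e-04 * 1e4 = 1.962 um

1.962


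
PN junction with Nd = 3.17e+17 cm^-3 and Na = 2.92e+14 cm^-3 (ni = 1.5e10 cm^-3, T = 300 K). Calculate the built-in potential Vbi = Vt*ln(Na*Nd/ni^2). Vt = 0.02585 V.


Step 1: Compute Na*Nd/ni^2 = 2.92e+14 * 3.17e+17 / (1.5e10)^2 = 4.1140e+11
Step 2: ln(4.1140e+11) = 26.7428
Step 3: Vbi = 0.02585 * 26.7428 = 0.691 V

0.691


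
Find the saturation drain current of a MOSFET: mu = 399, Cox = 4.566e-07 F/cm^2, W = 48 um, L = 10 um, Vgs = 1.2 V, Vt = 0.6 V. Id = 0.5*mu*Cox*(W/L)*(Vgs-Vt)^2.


Step 1: Overdrive voltage Vov = Vgs - Vt = 1.2 - 0.6 = 0.6 V
Step 2: W/L = 48/10 = 4.8
Step 3: Id = 0.5 * 399 * 4.566e-07 * 4.8 * 0.6^2
Step 4: Id = 1.57e-04 A

1.57e-04


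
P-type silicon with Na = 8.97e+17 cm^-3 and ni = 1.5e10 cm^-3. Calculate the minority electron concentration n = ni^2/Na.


Step 1: Majority hole concentration p ≈ Na = 8.97e+17 cm^-3
Step 2: n = ni^2 / Na = (1.5e10)^2 / 8.97e+17
Step 3: n = 2.51e+02 cm^-3

2.51e+02


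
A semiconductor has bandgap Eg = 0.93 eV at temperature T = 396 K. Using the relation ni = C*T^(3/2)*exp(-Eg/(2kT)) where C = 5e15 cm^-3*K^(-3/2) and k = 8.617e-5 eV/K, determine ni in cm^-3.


Step 1: Compute kT = 8.617e-5 * 396 = 0.03412332 eV
Step 2: Exponent = -Eg/(2kT) = -0.93/(2*0.03412332) = -13.62704
Step 3: T^(3/2) = 396^1.5 = 7880.30
Step 4: ni = 5e15 * 7880.30 * exp(-13.62704) = 4.76e+13 cm^-3

4.76e+13


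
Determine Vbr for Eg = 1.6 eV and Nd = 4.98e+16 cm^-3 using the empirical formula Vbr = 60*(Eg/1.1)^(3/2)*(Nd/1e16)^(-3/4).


Step 1: Eg/1.1 = 1.6/1.1 = 1.454545
Step 2: (Eg/1.1)^1.5 = 1.454545^1.5 = 1.754247
Step 3: (Nd/1e16)^(-0.75) = (4.98)^(-0.75) = 0.299970
Step 4: Vbr = 60 * 1.754247 * 0.299970 = 31.6 V

31.6


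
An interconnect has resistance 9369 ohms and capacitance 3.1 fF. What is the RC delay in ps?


Step 1: tau = R * C
Step 2: tau = 9369 * 3.1 fF = 9369 * 3.1e-15 F
Step 3: tau = 2.90439e-11 s = 29.0439 ps

29.0439


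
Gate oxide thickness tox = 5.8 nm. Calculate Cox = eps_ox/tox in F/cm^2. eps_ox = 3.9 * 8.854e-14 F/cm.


Step 1: eps_ox = 3.9 * 8.854e-14 = 3.45306e-13 F/cm
Step 2: tox in cm = 5.8 nm * 1e-7 = 5.8000e-07 cm
Step 3: Cox = 3.45306e-13 / 5.8000e-07 = 5.95e-07 F/cm^2

5.95e-07


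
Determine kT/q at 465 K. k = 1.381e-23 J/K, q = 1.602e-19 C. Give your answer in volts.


Step 1: kT = 1.381e-23 * 465 = 6.42165e-21 J
Step 2: Vt = kT/q = 6.42165e-21 / 1.602e-19
Step 3: Vt = 0.04009 V

0.04009


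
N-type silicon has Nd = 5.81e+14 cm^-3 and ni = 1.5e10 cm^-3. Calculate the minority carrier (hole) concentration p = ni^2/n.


Step 1: Since Nd >> ni, n ≈ Nd = 5.81e+14 cm^-3
Step 2: p = ni^2 / n = (1.5e10)^2 / 5.81e+14
Step 3: p = 2.25e20 / 5.81e+14 = 3.87e+05 cm^-3

3.87e+05


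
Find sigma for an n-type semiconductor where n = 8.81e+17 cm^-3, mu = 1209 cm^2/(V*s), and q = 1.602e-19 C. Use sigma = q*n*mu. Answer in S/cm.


Step 1: sigma = q * n * mu
Step 2: sigma = 1.602e-19 * 8.81e+17 * 1209
Step 3: sigma = 1.706e+02 S/cm

1.706e+02


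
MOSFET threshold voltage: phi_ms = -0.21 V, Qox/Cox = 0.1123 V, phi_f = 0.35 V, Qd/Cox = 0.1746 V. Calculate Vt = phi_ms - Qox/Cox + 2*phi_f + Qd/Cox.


Step 1: Vt = phi_ms - Qox/Cox + 2*phi_f + Qd/Cox
Step 2: Vt = -0.21 - 0.1123 + 2*0.35 + 0.1746
Step 3: Vt = -0.21 - 0.1123 + 0.7 + 0.1746
Step 4: Vt = 0.5523 V

0.5523


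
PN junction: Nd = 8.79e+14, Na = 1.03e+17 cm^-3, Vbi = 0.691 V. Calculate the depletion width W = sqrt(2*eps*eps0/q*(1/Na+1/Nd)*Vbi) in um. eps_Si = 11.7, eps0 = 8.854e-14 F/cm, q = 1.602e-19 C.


Step 1: 1/Na + 1/Nd = 1/1.03e+17 + 1/8.79e+14 = 1.14737e-15
Step 2: 2*eps*eps0/q = 2*11.7*8.854e-14/1.602e-19 = 1.293281e+07
Step 3: W^2 = 1.293281e+07 * 1.14737e-15 * 0.691 = 1.02536e-08
Step 4: W = sqrt(1.02536e-08) = 1.013e-04 cm = 1.013 um

1.013


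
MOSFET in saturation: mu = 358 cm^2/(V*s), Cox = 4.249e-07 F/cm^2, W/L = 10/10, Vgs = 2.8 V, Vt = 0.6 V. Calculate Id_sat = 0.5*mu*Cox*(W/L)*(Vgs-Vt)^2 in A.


Step 1: Overdrive voltage Vov = Vgs - Vt = 2.8 - 0.6 = 2.2 V
Step 2: W/L = 10/10 = 1
Step 3: Id = 0.5 * 358 * 4.249e-07 * 1 * 2.2^2
Step 4: Id = 3.68e-04 A

3.68e-04


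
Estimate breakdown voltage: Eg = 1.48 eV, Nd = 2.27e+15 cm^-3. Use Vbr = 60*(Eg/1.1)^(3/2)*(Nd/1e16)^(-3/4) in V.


Step 1: Eg/1.1 = 1.48/1.1 = 1.345455
Step 2: (Eg/1.1)^1.5 = 1.345455^1.5 = 1.560644
Step 3: (Nd/1e16)^(-0.75) = (0.227)^(-0.75) = 3.040749
Step 4: Vbr = 60 * 1.560644 * 3.040749 = 284.7 V

284.7


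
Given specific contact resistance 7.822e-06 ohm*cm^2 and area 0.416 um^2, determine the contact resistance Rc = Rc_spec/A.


Step 1: Convert area to cm^2: 0.416 um^2 = 4.1600e-09 cm^2
Step 2: Rc = Rc_spec / A = 7.822e-06 / 4.1600e-09
Step 3: Rc = 1.88e+03 ohms

1.88e+03


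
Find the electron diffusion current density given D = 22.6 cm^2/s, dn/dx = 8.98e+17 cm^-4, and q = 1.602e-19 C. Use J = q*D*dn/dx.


Step 1: J = q * D * (dn/dx)
Step 2: J = 1.602e-19 * 22.6 * 8.98e+17
Step 3: J = 3.25e+00 A/cm^2

3.25e+00


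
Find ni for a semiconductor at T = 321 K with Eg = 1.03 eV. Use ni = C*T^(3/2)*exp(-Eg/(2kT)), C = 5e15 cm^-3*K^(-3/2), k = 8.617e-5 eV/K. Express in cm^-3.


Step 1: Compute kT = 8.617e-5 * 321 = 0.02766057 eV
Step 2: Exponent = -Eg/(2kT) = -1.03/(2*0.02766057) = -18.61856
Step 3: T^(3/2) = 321^1.5 = 5751.19
Step 4: ni = 5e15 * 5751.19 * exp(-18.61856) = 2.36e+11 cm^-3

2.36e+11


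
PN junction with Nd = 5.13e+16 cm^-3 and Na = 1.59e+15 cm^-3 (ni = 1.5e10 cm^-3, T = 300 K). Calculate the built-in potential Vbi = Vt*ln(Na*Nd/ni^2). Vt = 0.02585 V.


Step 1: Compute Na*Nd/ni^2 = 1.59e+15 * 5.13e+16 / (1.5e10)^2 = 3.6252e+11
Step 2: ln(3.6252e+11) = 26.6163
Step 3: Vbi = 0.02585 * 26.6163 = 0.688 V

0.688


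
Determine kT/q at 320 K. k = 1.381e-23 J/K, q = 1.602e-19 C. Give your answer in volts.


Step 1: kT = 1.381e-23 * 320 = 4.4192e-21 J
Step 2: Vt = kT/q = 4.4192e-21 / 1.602e-19
Step 3: Vt = 0.02759 V

0.02759


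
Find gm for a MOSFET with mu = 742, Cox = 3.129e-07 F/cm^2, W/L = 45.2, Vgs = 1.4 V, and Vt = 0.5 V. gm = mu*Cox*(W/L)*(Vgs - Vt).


Step 1: Vov = Vgs - Vt = 1.4 - 0.5 = 0.9 V
Step 2: gm = mu * Cox * (W/L) * Vov
Step 3: gm = 742 * 3.129e-07 * 45.2 * 0.9 = 9.44e-03 S

9.44e-03


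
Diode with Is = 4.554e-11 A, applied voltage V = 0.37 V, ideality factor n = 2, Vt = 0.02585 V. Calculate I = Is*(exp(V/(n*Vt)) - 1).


Step 1: V/(n*Vt) = 0.37/(2*0.02585) = 7.1567
Step 2: exp(7.1567) = 1.2827e+03
Step 3: I = 4.554e-11 * (1.2827e+03 - 1) = 5.84e-08 A

5.84e-08


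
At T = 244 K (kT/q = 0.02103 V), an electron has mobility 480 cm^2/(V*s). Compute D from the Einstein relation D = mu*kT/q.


Step 1: D = mu * (kT/q)
Step 2: D = 480 * 0.02103
Step 3: D = 10.09 cm^2/s

10.09


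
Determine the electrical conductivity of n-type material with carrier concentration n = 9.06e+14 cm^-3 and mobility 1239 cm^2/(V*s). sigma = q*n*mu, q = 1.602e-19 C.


Step 1: sigma = q * n * mu
Step 2: sigma = 1.602e-19 * 9.06e+14 * 1239
Step 3: sigma = 1.798e-01 S/cm

1.798e-01


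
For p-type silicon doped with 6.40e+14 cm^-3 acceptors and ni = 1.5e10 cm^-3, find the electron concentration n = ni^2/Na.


Step 1: Majority hole concentration p ≈ Na = 6.40e+14 cm^-3
Step 2: n = ni^2 / Na = (1.5e10)^2 / 6.40e+14
Step 3: n = 3.52e+05 cm^-3

3.52e+05


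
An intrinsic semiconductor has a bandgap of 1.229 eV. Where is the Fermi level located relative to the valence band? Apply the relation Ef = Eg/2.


Step 1: For an intrinsic semiconductor, the Fermi level sits at midgap.
Step 2: Ef = Eg / 2 = 1.229 / 2 = 0.6145 eV

0.6145


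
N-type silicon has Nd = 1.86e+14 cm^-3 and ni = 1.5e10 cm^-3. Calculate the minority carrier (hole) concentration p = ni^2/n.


Step 1: Since Nd >> ni, n ≈ Nd = 1.86e+14 cm^-3
Step 2: p = ni^2 / n = (1.5e10)^2 / 1.86e+14
Step 3: p = 2.25e20 / 1.86e+14 = 1.21e+06 cm^-3

1.21e+06


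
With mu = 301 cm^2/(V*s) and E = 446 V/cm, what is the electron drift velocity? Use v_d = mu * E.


Step 1: v_d = mu * E
Step 2: v_d = 301 * 446 = 134246
Step 3: v_d = 1.34e+05 cm/s

1.34e+05


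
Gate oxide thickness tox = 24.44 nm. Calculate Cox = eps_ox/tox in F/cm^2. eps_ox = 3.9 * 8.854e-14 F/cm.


Step 1: eps_ox = 3.9 * 8.854e-14 = 3.45306e-13 F/cm
Step 2: tox in cm = 24.44 nm * 1e-7 = 2.4440e-06 cm
Step 3: Cox = 3.45306e-13 / 2.4440e-06 = 1.41e-07 F/cm^2

1.41e-07


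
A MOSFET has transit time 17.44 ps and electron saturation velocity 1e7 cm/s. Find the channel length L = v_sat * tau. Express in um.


Step 1: tau in seconds = 17.44 ps * 1e-12 = 1.7440e-11 s
Step 2: L = v_sat * tau = 1e7 * 1.7440e-11 = 1.7440e-04 cm
Step 3: L in um = 1.7440e-04 * 1e4 = 1.744 um

1.744


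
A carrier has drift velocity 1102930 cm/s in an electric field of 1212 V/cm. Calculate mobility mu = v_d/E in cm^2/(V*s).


Step 1: mu = v_d / E
Step 2: mu = 1102930 / 1212
Step 3: mu = 910.01 cm^2/(V*s)

910.01


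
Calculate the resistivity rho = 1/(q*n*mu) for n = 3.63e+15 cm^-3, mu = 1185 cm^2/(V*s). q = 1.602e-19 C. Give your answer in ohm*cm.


Step 1: sigma = q * n * mu = 1.602e-19 * 3.63e+15 * 1185 = 6.89108e-01 S/cm
Step 2: rho = 1 / sigma = 1 / 6.89108e-01 = 1.451 ohm*cm

1.451


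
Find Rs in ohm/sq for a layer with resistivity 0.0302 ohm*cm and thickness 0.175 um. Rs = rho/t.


Step 1: Convert thickness to cm: t = 0.175 um = 1.7500e-05 cm
Step 2: Rs = rho / t = 0.0302 / 1.7500e-05
Step 3: Rs = 1725.7 ohm/sq

1725.7


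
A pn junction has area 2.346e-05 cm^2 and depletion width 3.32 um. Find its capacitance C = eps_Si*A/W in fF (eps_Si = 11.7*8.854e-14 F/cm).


Step 1: eps_Si = 11.7 * 8.854e-14 = 1.035918e-12 F/cm
Step 2: W in cm = 3.32 * 1e-4 = 3.32e-04 cm
Step 3: C = 1.035918e-12 * 2.346e-05 / 3.32e-04 = 7.320071e-14 F
Step 4: C = 73.2 fF

73.2


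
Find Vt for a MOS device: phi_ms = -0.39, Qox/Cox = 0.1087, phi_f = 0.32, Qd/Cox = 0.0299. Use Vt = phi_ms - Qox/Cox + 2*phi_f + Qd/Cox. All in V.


Step 1: Vt = phi_ms - Qox/Cox + 2*phi_f + Qd/Cox
Step 2: Vt = -0.39 - 0.1087 + 2*0.32 + 0.0299
Step 3: Vt = -0.39 - 0.1087 + 0.64 + 0.0299
Step 4: Vt = 0.1712 V

0.1712


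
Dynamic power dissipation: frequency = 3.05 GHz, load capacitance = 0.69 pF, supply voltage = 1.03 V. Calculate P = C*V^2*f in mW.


Step 1: V^2 = 1.03^2 = 1.0609 V^2
Step 2: P = C*V^2*f = 0.69e-12 F * 1.0609 * 3.05e9 Hz
Step 3: P = 2.23266405e-03 W
Step 4: P = 2.233 mW

2.233


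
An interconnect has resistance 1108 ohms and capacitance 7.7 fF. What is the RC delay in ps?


Step 1: tau = R * C
Step 2: tau = 1108 * 7.7 fF = 1108 * 7.7e-15 F
Step 3: tau = 8.5316e-12 s = 8.5316 ps

8.5316


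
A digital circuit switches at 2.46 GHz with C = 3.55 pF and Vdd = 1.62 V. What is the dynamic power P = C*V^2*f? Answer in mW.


Step 1: V^2 = 1.62^2 = 2.6244 V^2
Step 2: P = C*V^2*f = 3.55e-12 F * 2.6244 * 2.46e9 Hz
Step 3: P = 2.29188852e-02 W
Step 4: P = 22.919 mW

22.919


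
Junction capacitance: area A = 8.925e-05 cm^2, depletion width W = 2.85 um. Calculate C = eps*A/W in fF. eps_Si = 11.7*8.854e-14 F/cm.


Step 1: eps_Si = 11.7 * 8.854e-14 = 1.035918e-12 F/cm
Step 2: W in cm = 2.85 * 1e-4 = 2.85e-04 cm
Step 3: C = 1.035918e-12 * 8.925e-05 / 2.85e-04 = 3.244059e-13 F
Step 4: C = 324.41 fF

324.41


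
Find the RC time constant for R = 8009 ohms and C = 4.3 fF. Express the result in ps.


Step 1: tau = R * C
Step 2: tau = 8009 * 4.3 fF = 8009 * 4.3e-15 F
Step 3: tau = 3.44387e-11 s = 34.4387 ps

34.4387


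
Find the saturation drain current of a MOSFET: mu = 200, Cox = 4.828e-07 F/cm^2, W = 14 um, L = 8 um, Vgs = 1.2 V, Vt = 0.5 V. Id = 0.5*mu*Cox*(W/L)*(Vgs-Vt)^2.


Step 1: Overdrive voltage Vov = Vgs - Vt = 1.2 - 0.5 = 0.7 V
Step 2: W/L = 14/8 = 1.75
Step 3: Id = 0.5 * 200 * 4.828e-07 * 1.75 * 0.7^2
Step 4: Id = 4.14e-05 A

4.14e-05


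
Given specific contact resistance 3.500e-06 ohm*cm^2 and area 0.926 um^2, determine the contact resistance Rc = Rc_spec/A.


Step 1: Convert area to cm^2: 0.926 um^2 = 9.2600e-09 cm^2
Step 2: Rc = Rc_spec / A = 3.500e-06 / 9.2600e-09
Step 3: Rc = 3.78e+02 ohms

3.78e+02


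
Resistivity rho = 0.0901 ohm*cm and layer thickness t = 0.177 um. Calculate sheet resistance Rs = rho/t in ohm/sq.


Step 1: Convert thickness to cm: t = 0.177 um = 1.7700e-05 cm
Step 2: Rs = rho / t = 0.0901 / 1.7700e-05
Step 3: Rs = 5090.4 ohm/sq

5090.4


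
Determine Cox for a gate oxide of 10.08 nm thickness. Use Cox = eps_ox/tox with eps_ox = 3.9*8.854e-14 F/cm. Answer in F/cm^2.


Step 1: eps_ox = 3.9 * 8.854e-14 = 3.45306e-13 F/cm
Step 2: tox in cm = 10.08 nm * 1e-7 = 1.0080e-06 cm
Step 3: Cox = 3.45306e-13 / 1.0080e-06 = 3.43e-07 F/cm^2

3.43e-07


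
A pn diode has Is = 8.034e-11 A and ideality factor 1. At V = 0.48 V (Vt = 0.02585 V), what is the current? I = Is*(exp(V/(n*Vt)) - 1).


Step 1: V/(n*Vt) = 0.48/(1*0.02585) = 18.5687
Step 2: exp(18.5687) = 1.1595e+08
Step 3: I = 8.034e-11 * (1.1595e+08 - 1) = 9.32e-03 A

9.32e-03


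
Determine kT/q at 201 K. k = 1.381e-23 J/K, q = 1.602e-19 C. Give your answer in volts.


Step 1: kT = 1.381e-23 * 201 = 2.77581e-21 J
Step 2: Vt = kT/q = 2.77581e-21 / 1.602e-19
Step 3: Vt = 0.01733 V

0.01733


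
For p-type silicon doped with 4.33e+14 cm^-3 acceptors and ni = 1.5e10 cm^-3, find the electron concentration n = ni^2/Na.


Step 1: Majority hole concentration p ≈ Na = 4.33e+14 cm^-3
Step 2: n = ni^2 / Na = (1.5e10)^2 / 4.33e+14
Step 3: n = 5.20e+05 cm^-3

5.20e+05


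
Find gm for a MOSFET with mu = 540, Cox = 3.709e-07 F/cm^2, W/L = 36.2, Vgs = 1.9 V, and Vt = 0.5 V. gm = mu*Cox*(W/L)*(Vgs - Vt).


Step 1: Vov = Vgs - Vt = 1.9 - 0.5 = 1.4 V
Step 2: gm = mu * Cox * (W/L) * Vov
Step 3: gm = 540 * 3.709e-07 * 36.2 * 1.4 = 1.02e-02 S

1.02e-02


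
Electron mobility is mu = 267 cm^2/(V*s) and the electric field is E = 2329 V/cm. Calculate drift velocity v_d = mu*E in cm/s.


Step 1: v_d = mu * E
Step 2: v_d = 267 * 2329 = 621843
Step 3: v_d = 6.22e+05 cm/s

6.22e+05


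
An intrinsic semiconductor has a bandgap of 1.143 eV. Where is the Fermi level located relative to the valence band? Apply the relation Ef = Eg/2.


Step 1: For an intrinsic semiconductor, the Fermi level sits at midgap.
Step 2: Ef = Eg / 2 = 1.143 / 2 = 0.5715 eV

0.5715


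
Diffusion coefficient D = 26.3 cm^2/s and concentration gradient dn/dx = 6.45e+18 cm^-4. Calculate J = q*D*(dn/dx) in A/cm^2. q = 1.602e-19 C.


Step 1: J = q * D * (dn/dx)
Step 2: J = 1.602e-19 * 26.3 * 6.45e+18
Step 3: J = 2.72e+01 A/cm^2

2.72e+01


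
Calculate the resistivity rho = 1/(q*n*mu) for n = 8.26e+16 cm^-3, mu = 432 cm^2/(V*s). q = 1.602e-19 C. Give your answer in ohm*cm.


Step 1: sigma = q * n * mu = 1.602e-19 * 8.26e+16 * 432 = 5.71645e+00 S/cm
Step 2: rho = 1 / sigma = 1 / 5.71645e+00 = 0.1749 ohm*cm

0.1749


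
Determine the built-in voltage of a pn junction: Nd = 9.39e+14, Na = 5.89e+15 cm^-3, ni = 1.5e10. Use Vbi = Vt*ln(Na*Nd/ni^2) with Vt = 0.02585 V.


Step 1: Compute Na*Nd/ni^2 = 5.89e+15 * 9.39e+14 / (1.5e10)^2 = 2.4581e+10
Step 2: ln(2.4581e+10) = 23.9252
Step 3: Vbi = 0.02585 * 23.9252 = 0.618 V

0.618


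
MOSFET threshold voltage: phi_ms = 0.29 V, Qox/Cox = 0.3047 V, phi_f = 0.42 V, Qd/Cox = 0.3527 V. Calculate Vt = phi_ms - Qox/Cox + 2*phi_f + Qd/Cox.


Step 1: Vt = phi_ms - Qox/Cox + 2*phi_f + Qd/Cox
Step 2: Vt = 0.29 - 0.3047 + 2*0.42 + 0.3527
Step 3: Vt = 0.29 - 0.3047 + 0.84 + 0.3527
Step 4: Vt = 1.178 V

1.178


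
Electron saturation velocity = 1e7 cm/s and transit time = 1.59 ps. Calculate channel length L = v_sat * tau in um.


Step 1: tau in seconds = 1.59 ps * 1e-12 = 1.5900e-12 s
Step 2: L = v_sat * tau = 1e7 * 1.5900e-12 = 1.5900e-05 cm
Step 3: L in um = 1.5900e-05 * 1e4 = 0.159 um

0.159


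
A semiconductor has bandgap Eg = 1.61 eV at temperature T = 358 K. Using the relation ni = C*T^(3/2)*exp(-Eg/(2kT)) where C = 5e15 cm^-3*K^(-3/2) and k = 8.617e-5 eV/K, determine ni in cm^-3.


Step 1: Compute kT = 8.617e-5 * 358 = 0.03084886 eV
Step 2: Exponent = -Eg/(2kT) = -1.61/(2*0.03084886) = -26.09497
Step 3: T^(3/2) = 358^1.5 = 6773.68
Step 4: ni = 5e15 * 6773.68 * exp(-26.09497) = 1.57e+08 cm^-3

1.57e+08


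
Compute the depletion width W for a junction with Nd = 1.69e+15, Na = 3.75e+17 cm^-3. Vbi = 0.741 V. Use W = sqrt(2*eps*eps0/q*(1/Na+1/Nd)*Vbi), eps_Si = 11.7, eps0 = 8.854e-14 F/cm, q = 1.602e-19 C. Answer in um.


Step 1: 1/Na + 1/Nd = 1/3.75e+17 + 1/1.69e+15 = 5.94383e-16
Step 2: 2*eps*eps0/q = 2*11.7*8.854e-14/1.602e-19 = 1.293281e+07
Step 3: W^2 = 1.293281e+07 * 5.94383e-16 * 0.741 = 5.69610e-09
Step 4: W = sqrt(5.69610e-09) = 7.547e-05 cm = 0.7547 um

0.7547


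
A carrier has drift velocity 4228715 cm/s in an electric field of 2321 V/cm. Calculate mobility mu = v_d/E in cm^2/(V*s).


Step 1: mu = v_d / E
Step 2: mu = 4228715 / 2321
Step 3: mu = 1821.94 cm^2/(V*s)

1821.94


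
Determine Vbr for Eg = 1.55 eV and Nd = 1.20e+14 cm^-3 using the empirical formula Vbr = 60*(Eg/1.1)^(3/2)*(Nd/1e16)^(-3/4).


Step 1: Eg/1.1 = 1.55/1.1 = 1.409091
Step 2: (Eg/1.1)^1.5 = 1.409091^1.5 = 1.672663
Step 3: (Nd/1e16)^(-0.75) = (0.012)^(-0.75) = 27.581258
Step 4: Vbr = 60 * 1.672663 * 27.581258 = 2768.0 V

2768.0


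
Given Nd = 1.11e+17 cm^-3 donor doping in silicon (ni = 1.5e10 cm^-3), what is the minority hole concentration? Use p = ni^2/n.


Step 1: Since Nd >> ni, n ≈ Nd = 1.11e+17 cm^-3
Step 2: p = ni^2 / n = (1.5e10)^2 / 1.11e+17
Step 3: p = 2.25e20 / 1.11e+17 = 2.03e+03 cm^-3

2.03e+03


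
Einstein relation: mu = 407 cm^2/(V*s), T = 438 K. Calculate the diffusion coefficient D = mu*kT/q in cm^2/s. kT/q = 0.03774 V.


Step 1: D = mu * (kT/q)
Step 2: D = 407 * 0.03774
Step 3: D = 15.36 cm^2/s

15.36


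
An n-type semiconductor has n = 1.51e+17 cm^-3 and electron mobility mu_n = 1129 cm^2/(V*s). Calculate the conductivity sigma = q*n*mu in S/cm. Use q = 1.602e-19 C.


Step 1: sigma = q * n * mu
Step 2: sigma = 1.602e-19 * 1.51e+17 * 1129
Step 3: sigma = 2.731e+01 S/cm

2.731e+01


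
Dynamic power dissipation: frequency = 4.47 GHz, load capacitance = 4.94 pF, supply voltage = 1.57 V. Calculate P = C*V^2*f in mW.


Step 1: V^2 = 1.57^2 = 2.4649 V^2
Step 2: P = C*V^2*f = 4.94e-12 F * 2.4649 * 4.47e9 Hz
Step 3: P = 5.442942882e-02 W
Step 4: P = 54.429 mW

54.429


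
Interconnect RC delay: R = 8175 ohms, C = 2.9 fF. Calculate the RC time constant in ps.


Step 1: tau = R * C
Step 2: tau = 8175 * 2.9 fF = 8175 * 2.9e-15 F
Step 3: tau = 2.37075e-11 s = 23.7075 ps

23.7075


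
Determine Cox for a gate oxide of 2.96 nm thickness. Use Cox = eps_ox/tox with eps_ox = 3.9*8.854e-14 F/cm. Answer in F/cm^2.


Step 1: eps_ox = 3.9 * 8.854e-14 = 3.45306e-13 F/cm
Step 2: tox in cm = 2.96 nm * 1e-7 = 2.9600e-07 cm
Step 3: Cox = 3.45306e-13 / 2.9600e-07 = 1.17e-06 F/cm^2

1.17e-06


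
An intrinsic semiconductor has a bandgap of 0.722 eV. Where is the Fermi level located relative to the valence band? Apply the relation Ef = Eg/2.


Step 1: For an intrinsic semiconductor, the Fermi level sits at midgap.
Step 2: Ef = Eg / 2 = 0.722 / 2 = 0.361 eV

0.361


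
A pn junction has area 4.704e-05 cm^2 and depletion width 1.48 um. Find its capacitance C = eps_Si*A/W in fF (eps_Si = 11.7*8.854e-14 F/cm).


Step 1: eps_Si = 11.7 * 8.854e-14 = 1.035918e-12 F/cm
Step 2: W in cm = 1.48 * 1e-4 = 1.48e-04 cm
Step 3: C = 1.035918e-12 * 4.704e-05 / 1.48e-04 = 3.292539e-13 F
Step 4: C = 329.25 fF

329.25


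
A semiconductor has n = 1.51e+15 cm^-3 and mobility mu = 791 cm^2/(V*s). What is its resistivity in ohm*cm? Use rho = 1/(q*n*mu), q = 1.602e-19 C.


Step 1: sigma = q * n * mu = 1.602e-19 * 1.51e+15 * 791 = 1.91344e-01 S/cm
Step 2: rho = 1 / sigma = 1 / 1.91344e-01 = 5.226 ohm*cm

5.226


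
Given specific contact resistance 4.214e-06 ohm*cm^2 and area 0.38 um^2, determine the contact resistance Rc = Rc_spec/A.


Step 1: Convert area to cm^2: 0.38 um^2 = 3.8000e-09 cm^2
Step 2: Rc = Rc_spec / A = 4.214e-06 / 3.8000e-09
Step 3: Rc = 1.11e+03 ohms

1.11e+03


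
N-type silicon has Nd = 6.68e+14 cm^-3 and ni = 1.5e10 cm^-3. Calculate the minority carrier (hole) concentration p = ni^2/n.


Step 1: Since Nd >> ni, n ≈ Nd = 6.68e+14 cm^-3
Step 2: p = ni^2 / n = (1.5e10)^2 / 6.68e+14
Step 3: p = 2.25e20 / 6.68e+14 = 3.37e+05 cm^-3

3.37e+05


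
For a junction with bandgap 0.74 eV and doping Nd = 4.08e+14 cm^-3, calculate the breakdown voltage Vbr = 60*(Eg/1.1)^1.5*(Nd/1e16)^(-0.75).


Step 1: Eg/1.1 = 0.74/1.1 = 0.672727
Step 2: (Eg/1.1)^1.5 = 0.672727^1.5 = 0.551770
Step 3: (Nd/1e16)^(-0.75) = (0.0408)^(-0.75) = 11.015517
Step 4: Vbr = 60 * 0.551770 * 11.015517 = 364.7 V

364.7


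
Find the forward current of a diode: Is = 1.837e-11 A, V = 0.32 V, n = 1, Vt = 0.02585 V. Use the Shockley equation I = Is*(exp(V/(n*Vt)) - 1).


Step 1: V/(n*Vt) = 0.32/(1*0.02585) = 12.3791
Step 2: exp(12.3791) = 2.3778e+05
Step 3: I = 1.837e-11 * (2.3778e+05 - 1) = 4.37e-06 A

4.37e-06


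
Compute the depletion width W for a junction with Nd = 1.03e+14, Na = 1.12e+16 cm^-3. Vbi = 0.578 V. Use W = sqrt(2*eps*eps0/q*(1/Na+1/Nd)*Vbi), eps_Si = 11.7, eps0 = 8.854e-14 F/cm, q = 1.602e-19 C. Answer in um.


Step 1: 1/Na + 1/Nd = 1/1.12e+16 + 1/1.03e+14 = 9.79802e-15
Step 2: 2*eps*eps0/q = 2*11.7*8.854e-14/1.602e-19 = 1.293281e+07
Step 3: W^2 = 1.293281e+07 * 9.79802e-15 * 0.578 = 7.32418e-08
Step 4: W = sqrt(7.32418e-08) = 2.706e-04 cm = 2.706 um

2.706


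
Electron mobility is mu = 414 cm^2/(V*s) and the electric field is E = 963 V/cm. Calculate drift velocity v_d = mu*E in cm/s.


Step 1: v_d = mu * E
Step 2: v_d = 414 * 963 = 398682
Step 3: v_d = 3.99e+05 cm/s

3.99e+05


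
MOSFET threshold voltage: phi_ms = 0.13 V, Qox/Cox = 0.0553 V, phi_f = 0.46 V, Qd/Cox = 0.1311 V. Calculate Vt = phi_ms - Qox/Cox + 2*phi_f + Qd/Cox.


Step 1: Vt = phi_ms - Qox/Cox + 2*phi_f + Qd/Cox
Step 2: Vt = 0.13 - 0.0553 + 2*0.46 + 0.1311
Step 3: Vt = 0.13 - 0.0553 + 0.92 + 0.1311
Step 4: Vt = 1.1258 V

1.1258


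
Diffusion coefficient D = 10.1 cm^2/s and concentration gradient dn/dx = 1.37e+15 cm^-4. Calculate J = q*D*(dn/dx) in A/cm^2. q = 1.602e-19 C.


Step 1: J = q * D * (dn/dx)
Step 2: J = 1.602e-19 * 10.1 * 1.37e+15
Step 3: J = 2.22e-03 A/cm^2

2.22e-03


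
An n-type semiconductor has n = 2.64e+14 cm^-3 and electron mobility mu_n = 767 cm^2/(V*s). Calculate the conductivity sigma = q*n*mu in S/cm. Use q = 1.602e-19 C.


Step 1: sigma = q * n * mu
Step 2: sigma = 1.602e-19 * 2.64e+14 * 767
Step 3: sigma = 3.244e-02 S/cm

3.244e-02


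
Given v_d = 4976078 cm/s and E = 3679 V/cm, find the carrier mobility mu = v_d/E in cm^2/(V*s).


Step 1: mu = v_d / E
Step 2: mu = 4976078 / 3679
Step 3: mu = 1352.56 cm^2/(V*s)

1352.56


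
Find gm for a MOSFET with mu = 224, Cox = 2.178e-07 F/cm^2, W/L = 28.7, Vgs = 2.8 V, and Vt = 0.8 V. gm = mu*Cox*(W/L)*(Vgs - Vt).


Step 1: Vov = Vgs - Vt = 2.8 - 0.8 = 2.0 V
Step 2: gm = mu * Cox * (W/L) * Vov
Step 3: gm = 224 * 2.178e-07 * 28.7 * 2.0 = 2.80e-03 S

2.80e-03


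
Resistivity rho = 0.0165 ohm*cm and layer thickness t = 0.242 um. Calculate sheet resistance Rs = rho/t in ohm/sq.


Step 1: Convert thickness to cm: t = 0.242 um = 2.4200e-05 cm
Step 2: Rs = rho / t = 0.0165 / 2.4200e-05
Step 3: Rs = 681.8 ohm/sq

681.8


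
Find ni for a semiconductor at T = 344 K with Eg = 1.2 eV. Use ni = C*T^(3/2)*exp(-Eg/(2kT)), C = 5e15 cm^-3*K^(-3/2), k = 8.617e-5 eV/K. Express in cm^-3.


Step 1: Compute kT = 8.617e-5 * 344 = 0.02964248 eV
Step 2: Exponent = -Eg/(2kT) = -1.2/(2*0.02964248) = -20.24122
Step 3: T^(3/2) = 344^1.5 = 6380.25
Step 4: ni = 5e15 * 6380.25 * exp(-20.24122) = 5.17e+10 cm^-3

5.17e+10


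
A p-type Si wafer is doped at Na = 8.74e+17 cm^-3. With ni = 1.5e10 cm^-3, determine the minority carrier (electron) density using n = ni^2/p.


Step 1: Majority hole concentration p ≈ Na = 8.74e+17 cm^-3
Step 2: n = ni^2 / Na = (1.5e10)^2 / 8.74e+17
Step 3: n = 2.57e+02 cm^-3

2.57e+02


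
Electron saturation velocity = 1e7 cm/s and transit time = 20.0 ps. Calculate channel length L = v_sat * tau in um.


Step 1: tau in seconds = 20.0 ps * 1e-12 = 2.0000e-11 s
Step 2: L = v_sat * tau = 1e7 * 2.0000e-11 = 2.0000e-04 cm
Step 3: L in um = 2.0000e-04 * 1e4 = 2.0 um

2.0


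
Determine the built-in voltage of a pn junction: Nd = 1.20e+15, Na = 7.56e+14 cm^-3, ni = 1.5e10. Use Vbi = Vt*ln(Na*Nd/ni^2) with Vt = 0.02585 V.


Step 1: Compute Na*Nd/ni^2 = 7.56e+14 * 1.20e+15 / (1.5e10)^2 = 4.0320e+09
Step 2: ln(4.0320e+09) = 22.1175
Step 3: Vbi = 0.02585 * 22.1175 = 0.572 V

0.572


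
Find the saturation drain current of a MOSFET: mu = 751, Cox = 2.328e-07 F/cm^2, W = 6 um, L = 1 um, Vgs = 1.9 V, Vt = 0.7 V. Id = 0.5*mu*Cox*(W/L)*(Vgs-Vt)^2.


Step 1: Overdrive voltage Vov = Vgs - Vt = 1.9 - 0.7 = 1.2 V
Step 2: W/L = 6/1 = 6
Step 3: Id = 0.5 * 751 * 2.328e-07 * 6 * 1.2^2
Step 4: Id = 7.55e-04 A

7.55e-04
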